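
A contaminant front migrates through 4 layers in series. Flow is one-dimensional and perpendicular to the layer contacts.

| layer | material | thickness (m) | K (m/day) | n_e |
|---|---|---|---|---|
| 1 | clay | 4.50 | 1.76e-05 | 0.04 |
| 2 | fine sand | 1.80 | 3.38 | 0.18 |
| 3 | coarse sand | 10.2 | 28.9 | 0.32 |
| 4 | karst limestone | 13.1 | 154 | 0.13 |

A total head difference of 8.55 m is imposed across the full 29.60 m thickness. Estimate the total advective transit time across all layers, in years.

448

With flow normal to the layers, continuity requires the same specific discharge q through every layer.
Σ(b_i/K_i) = 4.50/1.76e-05 + 1.80/3.38 + 10.2/28.9 + 13.1/154 = 2.557e+05 d.
q = Δh / Σ(b_i/K_i) = 8.55 / 2.557e+05 = 3.344e-05 m/day.
In each layer the seepage velocity is v_i = q/n_i, so the layer transit time is t_i = b_i·n_i / q:
  layer 1 (clay): t_1 = 4.50 × 0.04 / 3.344e-05 = 5383 d
  layer 2 (fine sand): t_2 = 1.80 × 0.18 / 3.344e-05 = 9689 d
  layer 3 (coarse sand): t_3 = 10.2 × 0.32 / 3.344e-05 = 97608 d
  layer 4 (karst limestone): t_4 = 13.1 × 0.13 / 3.344e-05 = 50927 d
Total t = Σ t_i = 1.636e+05 days = 447.9 years.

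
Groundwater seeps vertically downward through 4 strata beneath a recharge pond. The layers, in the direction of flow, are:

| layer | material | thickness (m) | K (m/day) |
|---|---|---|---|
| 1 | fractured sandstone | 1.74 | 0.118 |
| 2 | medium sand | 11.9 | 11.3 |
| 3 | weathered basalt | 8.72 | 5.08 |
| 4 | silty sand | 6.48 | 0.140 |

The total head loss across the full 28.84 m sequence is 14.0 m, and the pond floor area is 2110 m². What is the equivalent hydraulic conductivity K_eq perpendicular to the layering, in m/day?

0.452

Flow is perpendicular to layering, so the layers act in series and the equivalent K is the thickness-weighted harmonic mean.
Total thickness L = 1.74 + 11.9 + 8.72 + 6.48 = 28.84 m.
Σ(b_i/K_i) = 1.74/0.118 + 11.9/11.3 + 8.72/5.08 + 6.48/0.140 = 63.80 d.
K_eq = L / Σ(b_i/K_i) = 28.84 / 63.80 = 0.4520 m/day.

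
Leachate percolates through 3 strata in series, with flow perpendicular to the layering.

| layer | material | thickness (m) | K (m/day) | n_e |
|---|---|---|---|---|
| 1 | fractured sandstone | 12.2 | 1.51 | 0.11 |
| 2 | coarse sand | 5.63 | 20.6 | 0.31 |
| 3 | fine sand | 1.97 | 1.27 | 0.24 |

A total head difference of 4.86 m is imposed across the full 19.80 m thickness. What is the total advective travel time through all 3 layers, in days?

With flow normal to the layers, continuity requires the same specific discharge q through every layer.
Σ(b_i/K_i) = 12.2/1.51 + 5.63/20.6 + 1.97/1.27 = 9.904 d.
q = Δh / Σ(b_i/K_i) = 4.86 / 9.904 = 0.4907 m/day.
In each layer the seepage velocity is v_i = q/n_i, so the layer transit time is t_i = b_i·n_i / q:
  layer 1 (fractured sandstone): t_1 = 12.2 × 0.11 / 0.4907 = 2.735 d
  layer 2 (coarse sand): t_2 = 5.63 × 0.31 / 0.4907 = 3.557 d
  layer 3 (fine sand): t_3 = 1.97 × 0.24 / 0.4907 = 0.9635 d
Total t = Σ t_i = 7.255 days.

7.25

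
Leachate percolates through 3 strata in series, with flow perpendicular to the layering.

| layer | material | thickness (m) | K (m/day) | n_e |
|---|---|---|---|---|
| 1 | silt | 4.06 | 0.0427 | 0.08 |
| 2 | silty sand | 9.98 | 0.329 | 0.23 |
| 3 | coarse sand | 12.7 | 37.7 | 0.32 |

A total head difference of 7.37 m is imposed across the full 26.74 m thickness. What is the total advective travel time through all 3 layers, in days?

114

With flow normal to the layers, continuity requires the same specific discharge q through every layer.
Σ(b_i/K_i) = 4.06/0.0427 + 9.98/0.329 + 12.7/37.7 = 125.8 d.
q = Δh / Σ(b_i/K_i) = 7.37 / 125.8 = 0.05861 m/day.
In each layer the seepage velocity is v_i = q/n_i, so the layer transit time is t_i = b_i·n_i / q:
  layer 1 (silt): t_1 = 4.06 × 0.08 / 0.05861 = 5.542 d
  layer 2 (silty sand): t_2 = 9.98 × 0.23 / 0.05861 = 39.17 d
  layer 3 (coarse sand): t_3 = 12.7 × 0.32 / 0.05861 = 69.34 d
Total t = Σ t_i = 114.1 days.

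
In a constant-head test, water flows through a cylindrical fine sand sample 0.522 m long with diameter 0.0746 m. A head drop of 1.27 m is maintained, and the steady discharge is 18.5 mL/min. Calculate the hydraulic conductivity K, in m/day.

Cross-sectional area A = π·(d/2)² = π × (0.0746/2)² = 0.004371 m².
Convert discharge: 18.5 mL/min = 3.083e-07 m³/s.
Darcy's law rearranged: K = Q·L / (A·Δh) = 3.083e-07 × 0.522 / (0.004371 × 1.27) = 2.899e-05 m/s = 2.505 m/day.

2.51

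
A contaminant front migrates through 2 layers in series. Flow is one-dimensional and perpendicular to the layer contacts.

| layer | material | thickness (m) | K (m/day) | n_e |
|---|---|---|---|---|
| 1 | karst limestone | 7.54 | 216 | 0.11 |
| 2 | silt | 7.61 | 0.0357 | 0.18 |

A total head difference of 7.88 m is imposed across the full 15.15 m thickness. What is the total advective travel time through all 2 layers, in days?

With flow normal to the layers, continuity requires the same specific discharge q through every layer.
Σ(b_i/K_i) = 7.54/216 + 7.61/0.0357 = 213.2 d.
q = Δh / Σ(b_i/K_i) = 7.88 / 213.2 = 0.03696 m/day.
In each layer the seepage velocity is v_i = q/n_i, so the layer transit time is t_i = b_i·n_i / q:
  layer 1 (karst limestone): t_1 = 7.54 × 0.11 / 0.03696 = 22.44 d
  layer 2 (silt): t_2 = 7.61 × 0.18 / 0.03696 = 37.06 d
Total t = Σ t_i = 59.50 days.

59.5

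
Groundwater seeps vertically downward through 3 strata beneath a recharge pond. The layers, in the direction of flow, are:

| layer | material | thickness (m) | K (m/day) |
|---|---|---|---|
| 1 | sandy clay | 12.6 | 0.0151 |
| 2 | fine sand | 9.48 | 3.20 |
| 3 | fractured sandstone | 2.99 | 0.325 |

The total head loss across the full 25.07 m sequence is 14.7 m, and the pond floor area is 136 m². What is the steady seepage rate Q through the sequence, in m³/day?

Flow is perpendicular to layering, so the layers act in series and the equivalent K is the thickness-weighted harmonic mean.
Total thickness L = 12.6 + 9.48 + 2.99 = 25.07 m.
Σ(b_i/K_i) = 12.6/0.0151 + 9.48/3.20 + 2.99/0.325 = 846.6 d.
K_eq = L / Σ(b_i/K_i) = 25.07 / 846.6 = 0.02961 m/day.
Q = K_eq · A · (Δh/L) = 0.02961 × 136 × (14.7/25.07) = 2.361 m³/day.

2.36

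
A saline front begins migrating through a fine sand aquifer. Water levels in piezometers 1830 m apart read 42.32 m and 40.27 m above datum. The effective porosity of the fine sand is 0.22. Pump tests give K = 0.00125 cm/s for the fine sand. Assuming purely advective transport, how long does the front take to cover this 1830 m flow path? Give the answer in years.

911

Convert K: 0.00125 cm/s × 864 = 1.080 m/day.
Hydraulic gradient i = (42.32 − 40.27) / 1830 = 2.05 / 1830 = 0.001120.
Darcy flux q = K · i = 1.080 × 0.001120 = 0.001210 m/day.
Seepage velocity v = q / n_e = 0.001210 / 0.22 = 0.005499 m/day.
Travel time t = L / v = 1830 / 0.005499 = 3.328e+05 days = 911.1 years.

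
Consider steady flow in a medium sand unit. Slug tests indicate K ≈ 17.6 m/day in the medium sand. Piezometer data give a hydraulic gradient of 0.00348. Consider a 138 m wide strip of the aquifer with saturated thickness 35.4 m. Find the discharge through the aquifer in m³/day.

299

Cross-sectional area A = 138 × 35.4 = 4885 m².
Hydraulic gradient i = 0.00348.
Darcy's law: Q = K · A · i = 17.60 × 4885 × 0.003480 = 299.2 m³/day.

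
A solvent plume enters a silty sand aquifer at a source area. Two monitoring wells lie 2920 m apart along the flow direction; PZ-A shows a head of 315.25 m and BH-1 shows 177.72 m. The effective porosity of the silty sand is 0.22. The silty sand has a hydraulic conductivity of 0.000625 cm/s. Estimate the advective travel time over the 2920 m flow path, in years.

69.2

Convert K: 0.000625 cm/s × 864 = 0.5400 m/day.
Hydraulic gradient i = (315.25 − 177.72) / 2920 = 137.53 / 2920 = 0.04710.
Darcy flux q = K · i = 0.5400 × 0.04710 = 0.02543 m/day.
Seepage velocity v = q / n_e = 0.02543 / 0.22 = 0.1156 m/day.
Travel time t = L / v = 2920 / 0.1156 = 25258 days = 69.15 years.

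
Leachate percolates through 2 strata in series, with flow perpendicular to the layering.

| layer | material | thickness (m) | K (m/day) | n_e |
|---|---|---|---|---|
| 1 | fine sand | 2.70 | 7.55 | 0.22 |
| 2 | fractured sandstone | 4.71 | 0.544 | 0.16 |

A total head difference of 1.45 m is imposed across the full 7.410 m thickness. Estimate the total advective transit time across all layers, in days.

8.38

With flow normal to the layers, continuity requires the same specific discharge q through every layer.
Σ(b_i/K_i) = 2.70/7.55 + 4.71/0.544 = 9.016 d.
q = Δh / Σ(b_i/K_i) = 1.45 / 9.016 = 0.1608 m/day.
In each layer the seepage velocity is v_i = q/n_i, so the layer transit time is t_i = b_i·n_i / q:
  layer 1 (fine sand): t_1 = 2.70 × 0.22 / 0.1608 = 3.693 d
  layer 2 (fractured sandstone): t_2 = 4.71 × 0.16 / 0.1608 = 4.686 d
Total t = Σ t_i = 8.379 days.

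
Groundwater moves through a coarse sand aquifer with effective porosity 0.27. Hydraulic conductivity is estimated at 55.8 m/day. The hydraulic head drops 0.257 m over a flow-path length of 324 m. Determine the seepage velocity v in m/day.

0.164

Hydraulic gradient i = Δh / L = 0.257 / 324 = 0.0007932.
Darcy flux q = K · i = 55.80 × 0.0007932 = 0.04426 m/day.
Seepage velocity v = q / n_e = 0.04426 / 0.27 = 0.1639 m/day.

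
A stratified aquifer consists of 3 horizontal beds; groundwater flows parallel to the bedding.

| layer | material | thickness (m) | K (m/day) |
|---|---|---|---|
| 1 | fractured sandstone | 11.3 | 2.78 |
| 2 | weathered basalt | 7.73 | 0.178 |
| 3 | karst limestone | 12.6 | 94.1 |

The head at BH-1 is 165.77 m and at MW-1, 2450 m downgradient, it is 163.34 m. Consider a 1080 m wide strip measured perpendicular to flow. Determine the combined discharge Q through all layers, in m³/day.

1310

Flow is parallel to layering, so each bed carries its own Darcy discharge and the transmissivities add.
Σ(K_i·b_i) = 2.78×11.3 + 0.178×7.73 + 94.1×12.6 = 1218 m²/day.
Hydraulic gradient i = (165.77 − 163.34) / 2450 = 2.43 / 2450 = 0.0009918.
Q = Σ(K_i·b_i) · W · i = 1218 × 1080 × 0.0009918 = 1305 m³/day.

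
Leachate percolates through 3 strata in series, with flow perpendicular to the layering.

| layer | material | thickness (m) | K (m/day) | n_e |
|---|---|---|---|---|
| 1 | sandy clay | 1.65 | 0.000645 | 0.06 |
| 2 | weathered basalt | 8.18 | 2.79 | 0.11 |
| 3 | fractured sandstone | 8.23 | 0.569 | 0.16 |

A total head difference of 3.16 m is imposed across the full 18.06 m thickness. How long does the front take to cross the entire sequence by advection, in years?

5.17

With flow normal to the layers, continuity requires the same specific discharge q through every layer.
Σ(b_i/K_i) = 1.65/0.000645 + 8.18/2.79 + 8.23/0.569 = 2576 d.
q = Δh / Σ(b_i/K_i) = 3.16 / 2576 = 0.001227 m/day.
In each layer the seepage velocity is v_i = q/n_i, so the layer transit time is t_i = b_i·n_i / q:
  layer 1 (sandy clay): t_1 = 1.65 × 0.06 / 0.001227 = 80.69 d
  layer 2 (weathered basalt): t_2 = 8.18 × 0.11 / 0.001227 = 733.4 d
  layer 3 (fractured sandstone): t_3 = 8.23 × 0.16 / 0.001227 = 1073 d
Total t = Σ t_i = 1887 days = 5.167 years.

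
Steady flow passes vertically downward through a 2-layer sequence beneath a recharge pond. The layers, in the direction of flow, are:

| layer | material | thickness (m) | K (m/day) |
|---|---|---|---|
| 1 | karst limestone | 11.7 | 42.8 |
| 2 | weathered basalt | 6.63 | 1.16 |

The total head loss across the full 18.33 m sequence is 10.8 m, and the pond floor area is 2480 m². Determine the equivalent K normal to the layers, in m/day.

Flow is perpendicular to layering, so the layers act in series and the equivalent K is the thickness-weighted harmonic mean.
Total thickness L = 11.7 + 6.63 = 18.33 m.
Σ(b_i/K_i) = 11.7/42.8 + 6.63/1.16 = 5.989 d.
K_eq = L / Σ(b_i/K_i) = 18.33 / 5.989 = 3.061 m/day.

3.06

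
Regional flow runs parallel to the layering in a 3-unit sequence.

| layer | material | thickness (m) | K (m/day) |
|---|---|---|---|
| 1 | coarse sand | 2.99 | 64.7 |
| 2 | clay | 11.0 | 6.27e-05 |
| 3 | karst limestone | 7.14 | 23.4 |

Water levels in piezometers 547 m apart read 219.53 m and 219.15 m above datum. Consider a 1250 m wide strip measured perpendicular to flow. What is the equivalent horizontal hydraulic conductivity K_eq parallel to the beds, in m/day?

17.1

Flow is parallel to layering, so each bed carries its own Darcy discharge and the transmissivities add.
Σ(K_i·b_i) = 64.7×2.99 + 6.27e-05×11.0 + 23.4×7.14 = 360.5 m²/day.
Total thickness b = 21.13 m, so K_eq = Σ(K_i·b_i)/b = 17.06 m/day.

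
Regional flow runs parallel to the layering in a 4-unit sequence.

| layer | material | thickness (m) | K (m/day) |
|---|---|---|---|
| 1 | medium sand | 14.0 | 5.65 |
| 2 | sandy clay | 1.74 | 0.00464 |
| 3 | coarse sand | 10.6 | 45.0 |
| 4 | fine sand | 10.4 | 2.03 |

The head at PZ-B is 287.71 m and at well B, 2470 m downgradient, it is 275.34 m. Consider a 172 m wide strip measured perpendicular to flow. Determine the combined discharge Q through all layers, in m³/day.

497

Flow is parallel to layering, so each bed carries its own Darcy discharge and the transmissivities add.
Σ(K_i·b_i) = 5.65×14.0 + 0.00464×1.74 + 45.0×10.6 + 2.03×10.4 = 577.2 m²/day.
Hydraulic gradient i = (287.71 − 275.34) / 2470 = 12.37 / 2470 = 0.005008.
Q = Σ(K_i·b_i) · W · i = 577.2 × 172 × 0.005008 = 497.2 m³/day.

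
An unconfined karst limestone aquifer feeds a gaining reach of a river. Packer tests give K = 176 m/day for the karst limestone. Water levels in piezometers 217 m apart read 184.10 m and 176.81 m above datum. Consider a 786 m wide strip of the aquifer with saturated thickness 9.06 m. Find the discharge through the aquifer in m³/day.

Cross-sectional area A = 786 × 9.06 = 7121 m².
Hydraulic gradient i = (184.10 − 176.81) / 217 = 7.29 / 217 = 0.03359.
Darcy's law: Q = K · A · i = 176.0 × 7121 × 0.03359 = 42105 m³/day.

42100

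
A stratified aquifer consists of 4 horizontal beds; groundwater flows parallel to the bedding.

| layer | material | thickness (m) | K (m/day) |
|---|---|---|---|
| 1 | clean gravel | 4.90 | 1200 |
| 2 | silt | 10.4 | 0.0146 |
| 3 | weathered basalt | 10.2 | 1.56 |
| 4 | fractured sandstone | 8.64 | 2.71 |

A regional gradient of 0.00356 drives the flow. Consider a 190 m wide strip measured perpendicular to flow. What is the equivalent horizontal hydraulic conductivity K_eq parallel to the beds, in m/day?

173

Flow is parallel to layering, so each bed carries its own Darcy discharge and the transmissivities add.
Σ(K_i·b_i) = 1200×4.90 + 0.0146×10.4 + 1.56×10.2 + 2.71×8.64 = 5919 m²/day.
Total thickness b = 34.14 m, so K_eq = Σ(K_i·b_i)/b = 173.4 m/day.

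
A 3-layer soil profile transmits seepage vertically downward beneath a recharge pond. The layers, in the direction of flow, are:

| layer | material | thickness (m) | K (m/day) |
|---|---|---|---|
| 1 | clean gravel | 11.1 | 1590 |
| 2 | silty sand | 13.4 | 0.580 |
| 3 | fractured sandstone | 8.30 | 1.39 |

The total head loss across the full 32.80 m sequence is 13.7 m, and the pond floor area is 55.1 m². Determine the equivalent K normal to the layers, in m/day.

1.13

Flow is perpendicular to layering, so the layers act in series and the equivalent K is the thickness-weighted harmonic mean.
Total thickness L = 11.1 + 13.4 + 8.30 = 32.80 m.
Σ(b_i/K_i) = 11.1/1590 + 13.4/0.580 + 8.30/1.39 = 29.08 d.
K_eq = L / Σ(b_i/K_i) = 32.80 / 29.08 = 1.128 m/day.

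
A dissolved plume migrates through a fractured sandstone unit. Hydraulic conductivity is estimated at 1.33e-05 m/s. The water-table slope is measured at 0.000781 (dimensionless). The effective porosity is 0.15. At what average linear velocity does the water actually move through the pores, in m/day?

0.00598

Convert K: 1.33e-05 m/s × 86400 = 1.149 m/day.
Hydraulic gradient i = 0.000781.
Darcy flux q = K · i = 1.149 × 0.0007810 = 0.0008975 m/day.
Seepage velocity v = q / n_e = 0.0008975 / 0.15 = 0.005983 m/day.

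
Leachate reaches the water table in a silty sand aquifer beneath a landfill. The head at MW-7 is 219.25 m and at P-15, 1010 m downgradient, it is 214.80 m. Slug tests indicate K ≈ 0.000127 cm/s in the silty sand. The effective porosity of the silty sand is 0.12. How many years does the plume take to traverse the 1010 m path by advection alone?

686

Convert K: 0.000127 cm/s × 864 = 0.1097 m/day.
Hydraulic gradient i = (219.25 − 214.80) / 1010 = 4.45 / 1010 = 0.004406.
Darcy flux q = K · i = 0.1097 × 0.004406 = 0.0004835 m/day.
Seepage velocity v = q / n_e = 0.0004835 / 0.12 = 0.004029 m/day.
Travel time t = L / v = 1010 / 0.004029 = 2.507e+05 days = 686.4 years.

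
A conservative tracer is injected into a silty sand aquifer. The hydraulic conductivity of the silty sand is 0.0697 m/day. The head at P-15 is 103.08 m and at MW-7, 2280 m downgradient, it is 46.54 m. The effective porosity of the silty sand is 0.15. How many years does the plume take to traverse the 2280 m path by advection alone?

542

Hydraulic gradient i = (103.08 − 46.54) / 2280 = 56.54 / 2280 = 0.02480.
Darcy flux q = K · i = 0.06970 × 0.02480 = 0.001728 m/day.
Seepage velocity v = q / n_e = 0.001728 / 0.15 = 0.01152 m/day.
Travel time t = L / v = 2280 / 0.01152 = 1.979e+05 days = 541.7 years.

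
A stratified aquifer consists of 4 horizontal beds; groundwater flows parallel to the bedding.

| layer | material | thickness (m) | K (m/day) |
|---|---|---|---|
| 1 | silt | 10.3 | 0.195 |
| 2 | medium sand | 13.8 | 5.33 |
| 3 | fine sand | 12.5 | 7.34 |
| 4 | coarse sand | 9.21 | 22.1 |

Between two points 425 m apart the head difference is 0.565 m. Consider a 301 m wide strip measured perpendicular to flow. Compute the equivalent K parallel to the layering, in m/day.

8.10

Flow is parallel to layering, so each bed carries its own Darcy discharge and the transmissivities add.
Σ(K_i·b_i) = 0.195×10.3 + 5.33×13.8 + 7.34×12.5 + 22.1×9.21 = 370.9 m²/day.
Total thickness b = 45.81 m, so K_eq = Σ(K_i·b_i)/b = 8.095 m/day.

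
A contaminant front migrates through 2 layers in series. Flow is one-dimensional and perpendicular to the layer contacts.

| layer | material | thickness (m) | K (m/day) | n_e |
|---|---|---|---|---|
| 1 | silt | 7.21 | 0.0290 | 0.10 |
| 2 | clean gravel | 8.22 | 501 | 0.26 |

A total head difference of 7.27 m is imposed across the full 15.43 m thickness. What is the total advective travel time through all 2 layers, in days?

With flow normal to the layers, continuity requires the same specific discharge q through every layer.
Σ(b_i/K_i) = 7.21/0.0290 + 8.22/501 = 248.6 d.
q = Δh / Σ(b_i/K_i) = 7.27 / 248.6 = 0.02924 m/day.
In each layer the seepage velocity is v_i = q/n_i, so the layer transit time is t_i = b_i·n_i / q:
  layer 1 (silt): t_1 = 7.21 × 0.10 / 0.02924 = 24.66 d
  layer 2 (clean gravel): t_2 = 8.22 × 0.26 / 0.02924 = 73.09 d
Total t = Σ t_i = 97.75 days.

97.8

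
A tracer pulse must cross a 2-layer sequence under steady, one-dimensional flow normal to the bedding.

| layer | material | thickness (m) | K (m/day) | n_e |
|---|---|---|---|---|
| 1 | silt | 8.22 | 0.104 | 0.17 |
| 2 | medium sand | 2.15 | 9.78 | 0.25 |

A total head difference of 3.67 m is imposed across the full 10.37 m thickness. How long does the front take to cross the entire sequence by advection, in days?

With flow normal to the layers, continuity requires the same specific discharge q through every layer.
Σ(b_i/K_i) = 8.22/0.104 + 2.15/9.78 = 79.26 d.
q = Δh / Σ(b_i/K_i) = 3.67 / 79.26 = 0.04630 m/day.
In each layer the seepage velocity is v_i = q/n_i, so the layer transit time is t_i = b_i·n_i / q:
  layer 1 (silt): t_1 = 8.22 × 0.17 / 0.04630 = 30.18 d
  layer 2 (medium sand): t_2 = 2.15 × 0.25 / 0.04630 = 11.61 d
Total t = Σ t_i = 41.79 days.

41.8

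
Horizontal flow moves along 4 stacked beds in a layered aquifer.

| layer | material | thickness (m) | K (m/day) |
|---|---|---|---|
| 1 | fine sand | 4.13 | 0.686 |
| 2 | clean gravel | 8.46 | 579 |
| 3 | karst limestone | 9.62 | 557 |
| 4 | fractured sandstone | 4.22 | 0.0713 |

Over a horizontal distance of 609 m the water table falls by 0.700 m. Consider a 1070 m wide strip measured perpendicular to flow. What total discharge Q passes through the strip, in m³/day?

Flow is parallel to layering, so each bed carries its own Darcy discharge and the transmissivities add.
Σ(K_i·b_i) = 0.686×4.13 + 579×8.46 + 557×9.62 + 0.0713×4.22 = 10260 m²/day.
Hydraulic gradient i = Δh / L = 0.700 / 609 = 0.001149.
Q = Σ(K_i·b_i) · W · i = 10260 × 1070 × 0.001149 = 12618 m³/day.

12600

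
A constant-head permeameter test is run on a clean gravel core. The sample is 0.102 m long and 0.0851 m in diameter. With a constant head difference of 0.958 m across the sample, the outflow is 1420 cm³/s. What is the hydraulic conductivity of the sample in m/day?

Cross-sectional area A = π·(d/2)² = π × (0.0851/2)² = 0.005688 m².
Convert discharge: 1420 cm³/s = 0.001420 m³/s.
Darcy's law rearranged: K = Q·L / (A·Δh) = 0.001420 × 0.102 / (0.005688 × 0.958) = 0.02658 m/s = 2297 m/day.

2300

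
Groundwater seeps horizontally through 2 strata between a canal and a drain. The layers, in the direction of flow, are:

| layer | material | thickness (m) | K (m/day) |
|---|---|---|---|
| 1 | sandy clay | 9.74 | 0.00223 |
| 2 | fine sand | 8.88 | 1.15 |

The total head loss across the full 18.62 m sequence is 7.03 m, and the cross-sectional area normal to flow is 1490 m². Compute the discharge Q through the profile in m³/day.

Flow is perpendicular to layering, so the layers act in series and the equivalent K is the thickness-weighted harmonic mean.
Total thickness L = 9.74 + 8.88 = 18.62 m.
Σ(b_i/K_i) = 9.74/0.00223 + 8.88/1.15 = 4375 d.
K_eq = L / Σ(b_i/K_i) = 18.62 / 4375 = 0.004256 m/day.
Q = K_eq · A · (Δh/L) = 0.004256 × 1490 × (7.03/18.62) = 2.394 m³/day.

2.39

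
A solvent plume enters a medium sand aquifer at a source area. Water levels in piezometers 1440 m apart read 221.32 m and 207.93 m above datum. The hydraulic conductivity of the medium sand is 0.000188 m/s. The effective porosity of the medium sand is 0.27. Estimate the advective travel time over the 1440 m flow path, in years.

Convert K: 0.000188 m/s × 86400 = 16.24 m/day.
Hydraulic gradient i = (221.32 − 207.93) / 1440 = 13.39 / 1440 = 0.009299.
Darcy flux q = K · i = 16.24 × 0.009299 = 0.1510 m/day.
Seepage velocity v = q / n_e = 0.1510 / 0.27 = 0.5594 m/day.
Travel time t = L / v = 1440 / 0.5594 = 2574 days = 7.048 years.

7.05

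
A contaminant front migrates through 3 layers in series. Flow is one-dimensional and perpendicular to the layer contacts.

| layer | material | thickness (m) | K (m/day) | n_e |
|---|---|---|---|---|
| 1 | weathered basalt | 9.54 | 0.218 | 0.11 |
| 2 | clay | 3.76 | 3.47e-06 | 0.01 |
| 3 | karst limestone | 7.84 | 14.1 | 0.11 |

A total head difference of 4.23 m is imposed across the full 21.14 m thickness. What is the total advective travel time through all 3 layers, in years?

With flow normal to the layers, continuity requires the same specific discharge q through every layer.
Σ(b_i/K_i) = 9.54/0.218 + 3.76/3.47e-06 + 7.84/14.1 = 1.084e+06 d.
q = Δh / Σ(b_i/K_i) = 4.23 / 1.084e+06 = 3.904e-06 m/day.
In each layer the seepage velocity is v_i = q/n_i, so the layer transit time is t_i = b_i·n_i / q:
  layer 1 (weathered basalt): t_1 = 9.54 × 0.11 / 3.904e-06 = 2.688e+05 d
  layer 2 (clay): t_2 = 3.76 × 0.01 / 3.904e-06 = 9632 d
  layer 3 (karst limestone): t_3 = 7.84 × 0.11 / 3.904e-06 = 2.209e+05 d
Total t = Σ t_i = 4.994e+05 days = 1367 years.

1370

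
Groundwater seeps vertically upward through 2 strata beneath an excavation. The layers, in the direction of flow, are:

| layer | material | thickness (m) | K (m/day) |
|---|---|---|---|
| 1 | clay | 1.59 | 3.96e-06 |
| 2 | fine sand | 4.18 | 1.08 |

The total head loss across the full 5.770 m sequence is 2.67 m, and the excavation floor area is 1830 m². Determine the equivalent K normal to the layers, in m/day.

1.44e-05

Flow is perpendicular to layering, so the layers act in series and the equivalent K is the thickness-weighted harmonic mean.
Total thickness L = 1.59 + 4.18 = 5.770 m.
Σ(b_i/K_i) = 1.59/3.96e-06 + 4.18/1.08 = 4.015e+05 d.
K_eq = L / Σ(b_i/K_i) = 5.770 / 4.015e+05 = 1.437e-05 m/day.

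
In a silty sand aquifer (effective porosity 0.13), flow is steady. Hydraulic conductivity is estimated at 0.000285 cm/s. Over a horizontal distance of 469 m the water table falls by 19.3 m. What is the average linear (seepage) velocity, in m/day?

0.0779

Convert K: 0.000285 cm/s × 864 = 0.2462 m/day.
Hydraulic gradient i = Δh / L = 19.3 / 469 = 0.04115.
Darcy flux q = K · i = 0.2462 × 0.04115 = 0.01013 m/day.
Seepage velocity v = q / n_e = 0.01013 / 0.13 = 0.07795 m/day.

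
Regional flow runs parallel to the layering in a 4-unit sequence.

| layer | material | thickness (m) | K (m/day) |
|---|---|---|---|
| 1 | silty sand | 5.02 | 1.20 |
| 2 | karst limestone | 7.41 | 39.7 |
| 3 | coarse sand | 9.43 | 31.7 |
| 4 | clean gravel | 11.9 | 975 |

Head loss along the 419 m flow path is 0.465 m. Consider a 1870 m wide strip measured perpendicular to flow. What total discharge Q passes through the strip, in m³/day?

25300

Flow is parallel to layering, so each bed carries its own Darcy discharge and the transmissivities add.
Σ(K_i·b_i) = 1.20×5.02 + 39.7×7.41 + 31.7×9.43 + 975×11.9 = 12202 m²/day.
Hydraulic gradient i = Δh / L = 0.465 / 419 = 0.001110.
Q = Σ(K_i·b_i) · W · i = 12202 × 1870 × 0.001110 = 25322 m³/day.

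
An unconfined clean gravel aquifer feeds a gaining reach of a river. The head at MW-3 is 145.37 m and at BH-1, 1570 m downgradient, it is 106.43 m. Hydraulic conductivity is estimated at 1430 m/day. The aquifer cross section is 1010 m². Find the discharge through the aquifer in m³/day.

Hydraulic gradient i = (145.37 − 106.43) / 1570 = 38.94 / 1570 = 0.02480.
Darcy's law: Q = K · A · i = 1430 × 1010 × 0.02480 = 35822 m³/day.

35800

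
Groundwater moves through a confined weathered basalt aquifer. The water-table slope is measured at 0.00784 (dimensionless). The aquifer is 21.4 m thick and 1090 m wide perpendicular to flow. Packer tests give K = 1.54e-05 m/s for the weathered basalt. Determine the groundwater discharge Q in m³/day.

243

Convert K: 1.54e-05 m/s × 86400 = 1.331 m/day.
Cross-sectional area A = 1090 × 21.4 = 23326 m².
Hydraulic gradient i = 0.00784.
Darcy's law: Q = K · A · i = 1.331 × 23326 × 0.007840 = 243.3 m³/day.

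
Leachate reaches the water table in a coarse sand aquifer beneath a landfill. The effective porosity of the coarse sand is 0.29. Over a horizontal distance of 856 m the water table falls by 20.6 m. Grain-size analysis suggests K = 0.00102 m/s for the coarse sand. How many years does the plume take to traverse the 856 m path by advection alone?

0.320

Convert K: 0.00102 m/s × 86400 = 88.13 m/day.
Hydraulic gradient i = Δh / L = 20.6 / 856 = 0.02407.
Darcy flux q = K · i = 88.13 × 0.02407 = 2.121 m/day.
Seepage velocity v = q / n_e = 2.121 / 0.29 = 7.313 m/day.
Travel time t = L / v = 856 / 7.313 = 117.0 days = 0.3205 years.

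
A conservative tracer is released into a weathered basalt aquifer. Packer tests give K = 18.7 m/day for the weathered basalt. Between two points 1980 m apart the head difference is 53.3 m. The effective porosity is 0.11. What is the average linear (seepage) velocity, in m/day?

Hydraulic gradient i = Δh / L = 53.3 / 1980 = 0.02692.
Darcy flux q = K · i = 18.70 × 0.02692 = 0.5034 m/day.
Seepage velocity v = q / n_e = 0.5034 / 0.11 = 4.576 m/day.

4.58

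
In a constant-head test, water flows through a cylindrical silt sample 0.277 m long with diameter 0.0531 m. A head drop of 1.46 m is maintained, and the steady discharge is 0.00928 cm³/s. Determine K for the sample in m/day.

0.0687

Cross-sectional area A = π·(d/2)² = π × (0.0531/2)² = 0.002215 m².
Convert discharge: 0.00928 cm³/s = 9.280e-09 m³/s.
Darcy's law rearranged: K = Q·L / (A·Δh) = 9.280e-09 × 0.277 / (0.002215 × 1.46) = 7.951e-07 m/s = 0.06869 m/day.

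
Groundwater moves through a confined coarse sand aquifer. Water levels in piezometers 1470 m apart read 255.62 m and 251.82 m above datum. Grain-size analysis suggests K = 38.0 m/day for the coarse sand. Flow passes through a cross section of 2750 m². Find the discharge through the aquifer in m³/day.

270

Hydraulic gradient i = (255.62 − 251.82) / 1470 = 3.8 / 1470 = 0.002585.
Darcy's law: Q = K · A · i = 38.00 × 2750 × 0.002585 = 270.1 m³/day.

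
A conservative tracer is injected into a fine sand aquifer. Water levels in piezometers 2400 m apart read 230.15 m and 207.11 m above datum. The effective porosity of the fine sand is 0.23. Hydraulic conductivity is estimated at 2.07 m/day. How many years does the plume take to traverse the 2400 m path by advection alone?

76.1

Hydraulic gradient i = (230.15 − 207.11) / 2400 = 23.04 / 2400 = 0.009600.
Darcy flux q = K · i = 2.070 × 0.009600 = 0.01987 m/day.
Seepage velocity v = q / n_e = 0.01987 / 0.23 = 0.08640 m/day.
Travel time t = L / v = 2400 / 0.08640 = 27778 days = 76.05 years.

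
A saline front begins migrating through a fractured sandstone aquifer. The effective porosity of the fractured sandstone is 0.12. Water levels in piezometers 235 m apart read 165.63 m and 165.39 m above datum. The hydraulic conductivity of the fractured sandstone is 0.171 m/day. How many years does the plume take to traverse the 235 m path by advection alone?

442

Hydraulic gradient i = (165.63 − 165.39) / 235 = 0.24 / 235 = 0.001021.
Darcy flux q = K · i = 0.1710 × 0.001021 = 0.0001746 m/day.
Seepage velocity v = q / n_e = 0.0001746 / 0.12 = 0.001455 m/day.
Travel time t = L / v = 235 / 0.001455 = 1.615e+05 days = 442.1 years.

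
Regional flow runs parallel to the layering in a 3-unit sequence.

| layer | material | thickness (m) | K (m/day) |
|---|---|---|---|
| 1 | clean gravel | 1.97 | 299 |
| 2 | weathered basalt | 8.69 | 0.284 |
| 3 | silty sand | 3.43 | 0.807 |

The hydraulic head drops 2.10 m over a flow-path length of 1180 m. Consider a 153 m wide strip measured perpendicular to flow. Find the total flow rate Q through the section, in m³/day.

162

Flow is parallel to layering, so each bed carries its own Darcy discharge and the transmissivities add.
Σ(K_i·b_i) = 299×1.97 + 0.284×8.69 + 0.807×3.43 = 594.3 m²/day.
Hydraulic gradient i = Δh / L = 2.10 / 1180 = 0.001780.
Q = Σ(K_i·b_i) · W · i = 594.3 × 153 × 0.001780 = 161.8 m³/day.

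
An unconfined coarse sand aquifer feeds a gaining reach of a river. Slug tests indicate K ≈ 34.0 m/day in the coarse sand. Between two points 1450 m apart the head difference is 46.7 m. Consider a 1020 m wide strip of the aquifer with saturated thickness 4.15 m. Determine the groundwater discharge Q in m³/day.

Cross-sectional area A = 1020 × 4.15 = 4233 m².
Hydraulic gradient i = Δh / L = 46.7 / 1450 = 0.03221.
Darcy's law: Q = K · A · i = 34.00 × 4233 × 0.03221 = 4635 m³/day.

4640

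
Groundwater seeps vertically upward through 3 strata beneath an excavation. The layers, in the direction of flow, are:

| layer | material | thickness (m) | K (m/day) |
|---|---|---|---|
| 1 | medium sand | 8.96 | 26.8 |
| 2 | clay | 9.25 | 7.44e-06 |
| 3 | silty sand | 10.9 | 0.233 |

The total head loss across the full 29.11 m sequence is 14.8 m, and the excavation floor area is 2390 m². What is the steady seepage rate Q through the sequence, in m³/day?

Flow is perpendicular to layering, so the layers act in series and the equivalent K is the thickness-weighted harmonic mean.
Total thickness L = 8.96 + 9.25 + 10.9 = 29.11 m.
Σ(b_i/K_i) = 8.96/26.8 + 9.25/7.44e-06 + 10.9/0.233 = 1.243e+06 d.
K_eq = L / Σ(b_i/K_i) = 29.11 / 1.243e+06 = 2.341e-05 m/day.
Q = K_eq · A · (Δh/L) = 2.341e-05 × 2390 × (14.8/29.11) = 0.02845 m³/day.

0.0284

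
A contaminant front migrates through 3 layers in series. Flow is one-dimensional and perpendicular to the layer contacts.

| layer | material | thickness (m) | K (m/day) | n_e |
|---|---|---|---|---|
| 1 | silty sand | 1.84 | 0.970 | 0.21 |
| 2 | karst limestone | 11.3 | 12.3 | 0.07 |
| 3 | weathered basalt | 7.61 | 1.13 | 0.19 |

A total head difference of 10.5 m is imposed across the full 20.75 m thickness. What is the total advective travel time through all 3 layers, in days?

2.39

With flow normal to the layers, continuity requires the same specific discharge q through every layer.
Σ(b_i/K_i) = 1.84/0.970 + 11.3/12.3 + 7.61/1.13 = 9.550 d.
q = Δh / Σ(b_i/K_i) = 10.5 / 9.550 = 1.099 m/day.
In each layer the seepage velocity is v_i = q/n_i, so the layer transit time is t_i = b_i·n_i / q:
  layer 1 (silty sand): t_1 = 1.84 × 0.21 / 1.099 = 0.3514 d
  layer 2 (karst limestone): t_2 = 11.3 × 0.07 / 1.099 = 0.7194 d
  layer 3 (weathered basalt): t_3 = 7.61 × 0.19 / 1.099 = 1.315 d
Total t = Σ t_i = 2.386 days.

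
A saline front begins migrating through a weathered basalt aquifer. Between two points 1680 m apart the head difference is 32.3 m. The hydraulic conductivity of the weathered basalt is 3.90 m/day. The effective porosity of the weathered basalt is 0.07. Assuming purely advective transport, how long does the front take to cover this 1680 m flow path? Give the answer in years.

Hydraulic gradient i = Δh / L = 32.3 / 1680 = 0.01923.
Darcy flux q = K · i = 3.900 × 0.01923 = 0.07498 m/day.
Seepage velocity v = q / n_e = 0.07498 / 0.07 = 1.071 m/day.
Travel time t = L / v = 1680 / 1.071 = 1568 days = 4.294 years.

4.29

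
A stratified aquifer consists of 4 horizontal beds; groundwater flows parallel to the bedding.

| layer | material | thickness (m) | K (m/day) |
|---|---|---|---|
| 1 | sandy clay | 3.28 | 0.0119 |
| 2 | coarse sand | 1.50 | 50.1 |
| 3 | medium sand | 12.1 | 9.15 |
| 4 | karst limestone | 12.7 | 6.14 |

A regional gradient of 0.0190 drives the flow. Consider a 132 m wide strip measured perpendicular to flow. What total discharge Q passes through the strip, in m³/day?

Flow is parallel to layering, so each bed carries its own Darcy discharge and the transmissivities add.
Σ(K_i·b_i) = 0.0119×3.28 + 50.1×1.50 + 9.15×12.1 + 6.14×12.7 = 263.9 m²/day.
Hydraulic gradient i = 0.0190.
Q = Σ(K_i·b_i) · W · i = 263.9 × 132 × 0.01900 = 661.8 m³/day.

662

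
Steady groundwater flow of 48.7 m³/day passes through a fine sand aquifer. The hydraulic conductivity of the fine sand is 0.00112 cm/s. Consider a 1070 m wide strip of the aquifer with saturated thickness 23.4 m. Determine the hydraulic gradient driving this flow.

Convert K: 0.00112 cm/s × 864 = 0.9677 m/day.
Cross-sectional area A = 1070 × 23.4 = 25038 m².
From Q = K·A·i, i = Q / (K·A) = 48.7 / (0.9677 × 25038) = 0.002010.

0.00201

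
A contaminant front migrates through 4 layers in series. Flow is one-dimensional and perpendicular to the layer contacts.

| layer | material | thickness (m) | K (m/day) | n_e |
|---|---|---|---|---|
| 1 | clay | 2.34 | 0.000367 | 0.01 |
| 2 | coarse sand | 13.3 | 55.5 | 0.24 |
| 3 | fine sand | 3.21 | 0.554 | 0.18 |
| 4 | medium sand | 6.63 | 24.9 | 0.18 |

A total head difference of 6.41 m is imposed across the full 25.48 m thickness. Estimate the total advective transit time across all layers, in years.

With flow normal to the layers, continuity requires the same specific discharge q through every layer.
Σ(b_i/K_i) = 2.34/0.000367 + 13.3/55.5 + 3.21/0.554 + 6.63/24.9 = 6382 d.
q = Δh / Σ(b_i/K_i) = 6.41 / 6382 = 0.001004 m/day.
In each layer the seepage velocity is v_i = q/n_i, so the layer transit time is t_i = b_i·n_i / q:
  layer 1 (clay): t_1 = 2.34 × 0.01 / 0.001004 = 23.30 d
  layer 2 (coarse sand): t_2 = 13.3 × 0.24 / 0.001004 = 3178 d
  layer 3 (fine sand): t_3 = 3.21 × 0.18 / 0.001004 = 575.3 d
  layer 4 (medium sand): t_4 = 6.63 × 0.18 / 0.001004 = 1188 d
Total t = Σ t_i = 4965 days = 13.59 years.

13.6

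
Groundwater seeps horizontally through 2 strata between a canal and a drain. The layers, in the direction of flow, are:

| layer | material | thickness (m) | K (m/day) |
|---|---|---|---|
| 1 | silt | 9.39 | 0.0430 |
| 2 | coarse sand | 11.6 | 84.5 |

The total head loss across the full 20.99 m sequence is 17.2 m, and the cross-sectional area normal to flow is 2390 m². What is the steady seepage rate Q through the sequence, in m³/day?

Flow is perpendicular to layering, so the layers act in series and the equivalent K is the thickness-weighted harmonic mean.
Total thickness L = 9.39 + 11.6 = 20.99 m.
Σ(b_i/K_i) = 9.39/0.0430 + 11.6/84.5 = 218.5 d.
K_eq = L / Σ(b_i/K_i) = 20.99 / 218.5 = 0.09606 m/day.
Q = K_eq · A · (Δh/L) = 0.09606 × 2390 × (17.2/20.99) = 188.1 m³/day.

188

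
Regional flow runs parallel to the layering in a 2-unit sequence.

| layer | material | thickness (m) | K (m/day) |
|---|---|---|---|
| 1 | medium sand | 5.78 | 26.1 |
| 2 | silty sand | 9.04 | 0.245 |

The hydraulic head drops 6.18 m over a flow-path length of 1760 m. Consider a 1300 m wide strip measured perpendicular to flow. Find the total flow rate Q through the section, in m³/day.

699

Flow is parallel to layering, so each bed carries its own Darcy discharge and the transmissivities add.
Σ(K_i·b_i) = 26.1×5.78 + 0.245×9.04 = 153.1 m²/day.
Hydraulic gradient i = Δh / L = 6.18 / 1760 = 0.003511.
Q = Σ(K_i·b_i) · W · i = 153.1 × 1300 × 0.003511 = 698.7 m³/day.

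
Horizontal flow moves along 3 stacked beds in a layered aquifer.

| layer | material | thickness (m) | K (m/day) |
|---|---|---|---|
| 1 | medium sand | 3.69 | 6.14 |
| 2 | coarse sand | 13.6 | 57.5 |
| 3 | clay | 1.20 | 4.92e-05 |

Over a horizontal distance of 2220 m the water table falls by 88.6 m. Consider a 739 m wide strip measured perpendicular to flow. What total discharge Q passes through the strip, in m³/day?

23700

Flow is parallel to layering, so each bed carries its own Darcy discharge and the transmissivities add.
Σ(K_i·b_i) = 6.14×3.69 + 57.5×13.6 + 4.92e-05×1.20 = 804.7 m²/day.
Hydraulic gradient i = Δh / L = 88.6 / 2220 = 0.03991.
Q = Σ(K_i·b_i) · W · i = 804.7 × 739 × 0.03991 = 23732 m³/day.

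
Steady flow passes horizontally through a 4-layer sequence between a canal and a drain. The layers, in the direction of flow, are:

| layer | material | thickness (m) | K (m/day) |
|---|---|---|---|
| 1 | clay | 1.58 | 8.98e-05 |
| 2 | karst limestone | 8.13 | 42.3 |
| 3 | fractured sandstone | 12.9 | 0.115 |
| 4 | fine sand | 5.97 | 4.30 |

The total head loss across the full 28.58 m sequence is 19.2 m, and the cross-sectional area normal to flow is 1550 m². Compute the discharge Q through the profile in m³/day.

1.68

Flow is perpendicular to layering, so the layers act in series and the equivalent K is the thickness-weighted harmonic mean.
Total thickness L = 1.58 + 8.13 + 12.9 + 5.97 = 28.58 m.
Σ(b_i/K_i) = 1.58/8.98e-05 + 8.13/42.3 + 12.9/0.115 + 5.97/4.30 = 17708 d.
K_eq = L / Σ(b_i/K_i) = 28.58 / 17708 = 0.001614 m/day.
Q = K_eq · A · (Δh/L) = 0.001614 × 1550 × (19.2/28.58) = 1.681 m³/day.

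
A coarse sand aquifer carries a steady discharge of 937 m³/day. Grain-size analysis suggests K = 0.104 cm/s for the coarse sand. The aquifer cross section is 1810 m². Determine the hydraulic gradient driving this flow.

0.00576

Convert K: 0.104 cm/s × 864 = 89.86 m/day.
From Q = K·A·i, i = Q / (K·A) = 937 / (89.86 × 1810) = 0.005761.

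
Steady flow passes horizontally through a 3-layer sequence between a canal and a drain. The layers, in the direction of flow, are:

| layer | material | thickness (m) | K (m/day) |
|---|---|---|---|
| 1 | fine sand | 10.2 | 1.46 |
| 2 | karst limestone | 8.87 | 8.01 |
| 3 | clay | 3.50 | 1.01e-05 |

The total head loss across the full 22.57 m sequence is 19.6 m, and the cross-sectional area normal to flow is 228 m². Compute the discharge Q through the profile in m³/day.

0.0129

Flow is perpendicular to layering, so the layers act in series and the equivalent K is the thickness-weighted harmonic mean.
Total thickness L = 10.2 + 8.87 + 3.50 = 22.57 m.
Σ(b_i/K_i) = 10.2/1.46 + 8.87/8.01 + 3.50/1.01e-05 = 3.465e+05 d.
K_eq = L / Σ(b_i/K_i) = 22.57 / 3.465e+05 = 6.513e-05 m/day.
Q = K_eq · A · (Δh/L) = 6.513e-05 × 228 × (19.6/22.57) = 0.01290 m³/day.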